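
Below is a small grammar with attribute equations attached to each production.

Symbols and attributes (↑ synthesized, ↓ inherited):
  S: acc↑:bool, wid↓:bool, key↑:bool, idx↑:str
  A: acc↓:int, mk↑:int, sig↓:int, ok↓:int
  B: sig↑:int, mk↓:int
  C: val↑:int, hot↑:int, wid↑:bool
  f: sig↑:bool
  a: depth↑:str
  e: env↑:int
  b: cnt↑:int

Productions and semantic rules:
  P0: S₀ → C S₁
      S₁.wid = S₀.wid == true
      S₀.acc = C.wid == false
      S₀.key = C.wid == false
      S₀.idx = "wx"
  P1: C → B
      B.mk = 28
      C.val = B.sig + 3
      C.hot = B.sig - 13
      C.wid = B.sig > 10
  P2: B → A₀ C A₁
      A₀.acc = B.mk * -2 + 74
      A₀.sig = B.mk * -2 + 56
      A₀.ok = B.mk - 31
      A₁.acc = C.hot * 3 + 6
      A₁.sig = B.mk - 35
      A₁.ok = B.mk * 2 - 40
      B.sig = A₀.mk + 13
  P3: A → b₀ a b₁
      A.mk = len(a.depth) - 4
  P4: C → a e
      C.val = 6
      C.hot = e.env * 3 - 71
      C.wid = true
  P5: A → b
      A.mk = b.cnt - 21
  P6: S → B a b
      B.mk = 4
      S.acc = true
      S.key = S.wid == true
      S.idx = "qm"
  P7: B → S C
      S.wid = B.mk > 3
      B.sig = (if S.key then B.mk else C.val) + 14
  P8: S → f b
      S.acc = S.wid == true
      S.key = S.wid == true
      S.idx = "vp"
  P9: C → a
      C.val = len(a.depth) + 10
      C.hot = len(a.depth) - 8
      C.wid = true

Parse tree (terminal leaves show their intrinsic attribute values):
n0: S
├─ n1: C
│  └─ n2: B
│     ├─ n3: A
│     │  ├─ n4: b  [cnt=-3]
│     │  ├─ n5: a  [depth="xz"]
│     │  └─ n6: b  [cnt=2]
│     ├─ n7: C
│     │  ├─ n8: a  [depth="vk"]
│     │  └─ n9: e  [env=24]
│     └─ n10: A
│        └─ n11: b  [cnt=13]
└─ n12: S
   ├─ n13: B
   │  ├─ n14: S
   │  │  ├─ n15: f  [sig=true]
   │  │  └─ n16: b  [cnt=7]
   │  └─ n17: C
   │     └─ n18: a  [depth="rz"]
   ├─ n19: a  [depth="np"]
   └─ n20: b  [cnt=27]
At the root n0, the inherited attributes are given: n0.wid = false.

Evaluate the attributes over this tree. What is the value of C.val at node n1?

14

1. n0.wid = false  [given at root]
2. n2.mk = 28  [28]
3. n3.acc = 18  [B.mk * -2 + 74]
4. n3.sig = 0  [B.mk * -2 + 56]
5. n3.ok = -3  [B.mk - 31]
6. n4.cnt = -3  [terminal]
7. n5.depth = "xz"  [terminal]
8. n6.cnt = 2  [terminal]
9. n3.mk = -2  [len(a.depth) - 4]
10. n8.depth = "vk"  [terminal]
11. n9.env = 24  [terminal]
12. n7.val = 6  [6]
13. n7.hot = 1  [e.env * 3 - 71]
14. n7.wid = true  [true]
15. n10.acc = 9  [C.hot * 3 + 6]
16. n10.sig = -7  [B.mk - 35]
17. n10.ok = 16  [B.mk * 2 - 40]
18. n11.cnt = 13  [terminal]
19. n10.mk = -8  [b.cnt - 21]
20. n2.sig = 11  [A₀.mk + 13]
21. n1.val = 14  [B.sig + 3]
22. n1.hot = -2  [B.sig - 13]
23. n1.wid = true  [B.sig > 10]
24. n12.wid = false  [S₀.wid == true]
25. n13.mk = 4  [4]
26. n14.wid = true  [B.mk > 3]
27. n15.sig = true  [terminal]
28. n16.cnt = 7  [terminal]
29. n14.acc = true  [S.wid == true]
30. n14.key = true  [S.wid == true]
31. n14.idx = "vp"  ["vp"]
32. n18.depth = "rz"  [terminal]
33. n17.val = 12  [len(a.depth) + 10]
34. n17.hot = -6  [len(a.depth) - 8]
35. n17.wid = true  [true]
36. n13.sig = 18  [(if S.key then B.mk else C.val) + 14]
37. n19.depth = "np"  [terminal]
38. n20.cnt = 27  [terminal]
39. n12.acc = true  [true]
40. n12.key = false  [S.wid == true]
41. n12.idx = "qm"  ["qm"]
42. n0.acc = false  [C.wid == false]
43. n0.key = false  [C.wid == false]
44. n0.idx = "wx"  ["wx"]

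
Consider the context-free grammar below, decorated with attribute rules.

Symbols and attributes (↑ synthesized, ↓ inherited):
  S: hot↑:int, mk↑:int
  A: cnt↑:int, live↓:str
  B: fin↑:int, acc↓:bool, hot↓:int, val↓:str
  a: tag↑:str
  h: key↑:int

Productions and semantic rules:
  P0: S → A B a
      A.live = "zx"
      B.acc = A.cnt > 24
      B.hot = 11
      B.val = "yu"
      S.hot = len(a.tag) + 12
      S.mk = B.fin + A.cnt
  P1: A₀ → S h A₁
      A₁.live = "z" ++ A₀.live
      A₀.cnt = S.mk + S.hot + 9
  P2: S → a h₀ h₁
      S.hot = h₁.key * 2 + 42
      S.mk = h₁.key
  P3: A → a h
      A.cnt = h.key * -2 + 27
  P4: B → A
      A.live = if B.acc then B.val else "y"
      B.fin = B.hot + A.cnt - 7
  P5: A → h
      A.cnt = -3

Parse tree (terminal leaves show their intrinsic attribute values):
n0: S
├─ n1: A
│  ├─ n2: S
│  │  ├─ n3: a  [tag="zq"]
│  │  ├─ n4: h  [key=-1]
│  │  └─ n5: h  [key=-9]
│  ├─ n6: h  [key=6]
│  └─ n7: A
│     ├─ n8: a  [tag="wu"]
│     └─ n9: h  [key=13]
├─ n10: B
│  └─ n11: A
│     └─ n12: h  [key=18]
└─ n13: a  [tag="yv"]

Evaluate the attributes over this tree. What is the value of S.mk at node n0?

1. n1.live = "zx"  ["zx"]
2. n3.tag = "zq"  [terminal]
3. n4.key = -1  [terminal]
4. n5.key = -9  [terminal]
5. n2.hot = 24  [h₁.key * 2 + 42]
6. n2.mk = -9  [h₁.key]
7. n6.key = 6  [terminal]
8. n7.live = "zzx"  ["z" ++ A₀.live]
9. n8.tag = "wu"  [terminal]
10. n9.key = 13  [terminal]
11. n7.cnt = 1  [h.key * -2 + 27]
12. n1.cnt = 24  [S.mk + S.hot + 9]
13. n10.acc = false  [A.cnt > 24]
14. n10.hot = 11  [11]
15. n10.val = "yu"  ["yu"]
16. n11.live = "y"  [if B.acc then B.val else "y"]
17. n12.key = 18  [terminal]
18. n11.cnt = -3  [-3]
19. n10.fin = 1  [B.hot + A.cnt - 7]
20. n13.tag = "yv"  [terminal]
21. n0.hot = 14  [len(a.tag) + 12]
22. n0.mk = 25  [B.fin + A.cnt]

25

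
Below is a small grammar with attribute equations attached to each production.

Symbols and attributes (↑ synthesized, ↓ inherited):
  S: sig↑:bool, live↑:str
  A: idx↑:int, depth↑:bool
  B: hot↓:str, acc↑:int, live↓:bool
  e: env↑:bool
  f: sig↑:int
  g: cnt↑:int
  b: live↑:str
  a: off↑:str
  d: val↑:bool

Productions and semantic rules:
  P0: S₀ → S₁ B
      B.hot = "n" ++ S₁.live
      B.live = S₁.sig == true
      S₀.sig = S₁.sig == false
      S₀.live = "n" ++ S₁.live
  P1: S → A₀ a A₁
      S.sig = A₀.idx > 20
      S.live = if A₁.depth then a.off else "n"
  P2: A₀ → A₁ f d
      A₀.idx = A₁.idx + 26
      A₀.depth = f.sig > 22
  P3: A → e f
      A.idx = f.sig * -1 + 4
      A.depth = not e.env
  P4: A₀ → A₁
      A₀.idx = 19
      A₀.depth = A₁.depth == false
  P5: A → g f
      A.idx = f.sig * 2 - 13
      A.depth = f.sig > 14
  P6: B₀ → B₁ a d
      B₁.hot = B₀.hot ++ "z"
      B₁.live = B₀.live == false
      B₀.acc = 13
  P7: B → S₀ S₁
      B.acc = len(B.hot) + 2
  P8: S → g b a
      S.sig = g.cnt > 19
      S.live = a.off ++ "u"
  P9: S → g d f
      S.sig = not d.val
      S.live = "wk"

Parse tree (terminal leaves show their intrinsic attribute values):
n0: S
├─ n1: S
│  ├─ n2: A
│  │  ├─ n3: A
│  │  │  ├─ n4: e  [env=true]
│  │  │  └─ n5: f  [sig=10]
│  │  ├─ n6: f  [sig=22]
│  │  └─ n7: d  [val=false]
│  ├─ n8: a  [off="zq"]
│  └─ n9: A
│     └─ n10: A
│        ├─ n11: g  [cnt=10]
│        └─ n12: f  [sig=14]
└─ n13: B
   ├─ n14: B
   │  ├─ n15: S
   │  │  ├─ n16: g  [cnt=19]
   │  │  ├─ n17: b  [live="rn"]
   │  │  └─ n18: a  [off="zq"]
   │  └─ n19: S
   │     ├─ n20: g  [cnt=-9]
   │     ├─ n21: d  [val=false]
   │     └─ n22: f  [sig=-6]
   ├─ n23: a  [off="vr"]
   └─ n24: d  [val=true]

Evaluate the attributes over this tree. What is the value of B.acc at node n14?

1. n4.env = true  [terminal]
2. n5.sig = 10  [terminal]
3. n3.idx = -6  [f.sig * -1 + 4]
4. n3.depth = false  [not e.env]
5. n6.sig = 22  [terminal]
6. n7.val = false  [terminal]
7. n2.idx = 20  [A₁.idx + 26]
8. n2.depth = false  [f.sig > 22]
9. n8.off = "zq"  [terminal]
10. n11.cnt = 10  [terminal]
11. n12.sig = 14  [terminal]
12. n10.idx = 15  [f.sig * 2 - 13]
13. n10.depth = false  [f.sig > 14]
14. n9.idx = 19  [19]
15. n9.depth = true  [A₁.depth == false]
16. n1.sig = false  [A₀.idx > 20]
17. n1.live = "zq"  [if A₁.depth then a.off else "n"]
18. n13.hot = "nzq"  ["n" ++ S₁.live]
19. n13.live = false  [S₁.sig == true]
20. n14.hot = "nzqz"  [B₀.hot ++ "z"]
21. n14.live = true  [B₀.live == false]
22. n16.cnt = 19  [terminal]
23. n17.live = "rn"  [terminal]
24. n18.off = "zq"  [terminal]
25. n15.sig = false  [g.cnt > 19]
26. n15.live = "zqu"  [a.off ++ "u"]
27. n20.cnt = -9  [terminal]
28. n21.val = false  [terminal]
29. n22.sig = -6  [terminal]
30. n19.sig = true  [not d.val]
31. n19.live = "wk"  ["wk"]
32. n14.acc = 6  [len(B.hot) + 2]
33. n23.off = "vr"  [terminal]
34. n24.val = true  [terminal]
35. n13.acc = 13  [13]
36. n0.sig = true  [S₁.sig == false]
37. n0.live = "nzq"  ["n" ++ S₁.live]

6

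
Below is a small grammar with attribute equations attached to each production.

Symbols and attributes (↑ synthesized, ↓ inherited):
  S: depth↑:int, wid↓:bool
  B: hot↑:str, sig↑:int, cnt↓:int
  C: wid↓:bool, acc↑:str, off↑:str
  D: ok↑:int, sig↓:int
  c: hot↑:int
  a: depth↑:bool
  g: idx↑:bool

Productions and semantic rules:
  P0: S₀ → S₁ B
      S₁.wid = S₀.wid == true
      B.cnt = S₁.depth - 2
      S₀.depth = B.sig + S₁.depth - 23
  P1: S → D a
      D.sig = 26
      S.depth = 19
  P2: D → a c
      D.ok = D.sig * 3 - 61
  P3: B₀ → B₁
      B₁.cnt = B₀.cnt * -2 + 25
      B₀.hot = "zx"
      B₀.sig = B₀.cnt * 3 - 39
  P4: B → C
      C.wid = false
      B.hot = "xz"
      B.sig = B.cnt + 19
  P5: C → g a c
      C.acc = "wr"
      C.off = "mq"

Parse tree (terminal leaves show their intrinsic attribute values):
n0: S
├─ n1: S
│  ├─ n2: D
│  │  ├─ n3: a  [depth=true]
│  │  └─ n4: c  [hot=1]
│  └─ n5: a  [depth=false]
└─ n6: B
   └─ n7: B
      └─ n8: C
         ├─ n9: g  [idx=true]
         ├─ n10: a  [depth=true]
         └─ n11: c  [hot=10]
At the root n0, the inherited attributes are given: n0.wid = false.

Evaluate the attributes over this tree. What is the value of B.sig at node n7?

1. n0.wid = false  [given at root]
2. n1.wid = false  [S₀.wid == true]
3. n2.sig = 26  [26]
4. n3.depth = true  [terminal]
5. n4.hot = 1  [terminal]
6. n2.ok = 17  [D.sig * 3 - 61]
7. n5.depth = false  [terminal]
8. n1.depth = 19  [19]
9. n6.cnt = 17  [S₁.depth - 2]
10. n7.cnt = -9  [B₀.cnt * -2 + 25]
11. n8.wid = false  [false]
12. n9.idx = true  [terminal]
13. n10.depth = true  [terminal]
14. n11.hot = 10  [terminal]
15. n8.acc = "wr"  ["wr"]
16. n8.off = "mq"  ["mq"]
17. n7.hot = "xz"  ["xz"]
18. n7.sig = 10  [B.cnt + 19]
19. n6.hot = "zx"  ["zx"]
20. n6.sig = 12  [B₀.cnt * 3 - 39]
21. n0.depth = 8  [B.sig + S₁.depth - 23]

10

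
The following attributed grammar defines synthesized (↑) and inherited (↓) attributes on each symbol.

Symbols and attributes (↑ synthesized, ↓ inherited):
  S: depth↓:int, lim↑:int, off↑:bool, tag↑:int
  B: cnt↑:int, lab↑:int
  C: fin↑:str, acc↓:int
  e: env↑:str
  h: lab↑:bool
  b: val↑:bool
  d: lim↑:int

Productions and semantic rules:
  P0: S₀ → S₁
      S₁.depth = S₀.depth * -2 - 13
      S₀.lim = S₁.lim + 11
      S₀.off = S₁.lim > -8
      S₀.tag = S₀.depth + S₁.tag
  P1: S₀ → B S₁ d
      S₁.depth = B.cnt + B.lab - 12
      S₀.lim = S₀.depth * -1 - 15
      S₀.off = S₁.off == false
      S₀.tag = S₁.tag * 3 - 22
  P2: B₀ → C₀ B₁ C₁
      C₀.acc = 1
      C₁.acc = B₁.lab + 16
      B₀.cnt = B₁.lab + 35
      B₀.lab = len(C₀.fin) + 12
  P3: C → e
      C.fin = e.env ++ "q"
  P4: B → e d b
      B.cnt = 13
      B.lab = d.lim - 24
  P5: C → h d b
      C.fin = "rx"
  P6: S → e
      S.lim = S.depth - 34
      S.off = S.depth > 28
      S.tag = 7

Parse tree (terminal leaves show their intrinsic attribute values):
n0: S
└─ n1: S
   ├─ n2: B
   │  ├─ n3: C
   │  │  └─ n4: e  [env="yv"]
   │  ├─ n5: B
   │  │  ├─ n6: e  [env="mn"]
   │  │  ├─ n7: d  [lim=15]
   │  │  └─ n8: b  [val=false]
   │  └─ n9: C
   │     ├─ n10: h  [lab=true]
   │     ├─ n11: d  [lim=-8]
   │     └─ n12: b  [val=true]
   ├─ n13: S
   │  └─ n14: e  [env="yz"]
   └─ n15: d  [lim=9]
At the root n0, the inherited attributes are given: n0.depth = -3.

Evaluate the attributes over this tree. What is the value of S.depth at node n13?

1. n0.depth = -3  [given at root]
2. n1.depth = -7  [S₀.depth * -2 - 13]
3. n3.acc = 1  [1]
4. n4.env = "yv"  [terminal]
5. n3.fin = "yvq"  [e.env ++ "q"]
6. n6.env = "mn"  [terminal]
7. n7.lim = 15  [terminal]
8. n8.val = false  [terminal]
9. n5.cnt = 13  [13]
10. n5.lab = -9  [d.lim - 24]
11. n9.acc = 7  [B₁.lab + 16]
12. n10.lab = true  [terminal]
13. n11.lim = -8  [terminal]
14. n12.val = true  [terminal]
15. n9.fin = "rx"  ["rx"]
16. n2.cnt = 26  [B₁.lab + 35]
17. n2.lab = 15  [len(C₀.fin) + 12]
18. n13.depth = 29  [B.cnt + B.lab - 12]
19. n14.env = "yz"  [terminal]
20. n13.lim = -5  [S.depth - 34]
21. n13.off = true  [S.depth > 28]
22. n13.tag = 7  [7]
23. n15.lim = 9  [terminal]
24. n1.lim = -8  [S₀.depth * -1 - 15]
25. n1.off = false  [S₁.off == false]
26. n1.tag = -1  [S₁.tag * 3 - 22]
27. n0.lim = 3  [S₁.lim + 11]
28. n0.off = false  [S₁.lim > -8]
29. n0.tag = -4  [S₀.depth + S₁.tag]

29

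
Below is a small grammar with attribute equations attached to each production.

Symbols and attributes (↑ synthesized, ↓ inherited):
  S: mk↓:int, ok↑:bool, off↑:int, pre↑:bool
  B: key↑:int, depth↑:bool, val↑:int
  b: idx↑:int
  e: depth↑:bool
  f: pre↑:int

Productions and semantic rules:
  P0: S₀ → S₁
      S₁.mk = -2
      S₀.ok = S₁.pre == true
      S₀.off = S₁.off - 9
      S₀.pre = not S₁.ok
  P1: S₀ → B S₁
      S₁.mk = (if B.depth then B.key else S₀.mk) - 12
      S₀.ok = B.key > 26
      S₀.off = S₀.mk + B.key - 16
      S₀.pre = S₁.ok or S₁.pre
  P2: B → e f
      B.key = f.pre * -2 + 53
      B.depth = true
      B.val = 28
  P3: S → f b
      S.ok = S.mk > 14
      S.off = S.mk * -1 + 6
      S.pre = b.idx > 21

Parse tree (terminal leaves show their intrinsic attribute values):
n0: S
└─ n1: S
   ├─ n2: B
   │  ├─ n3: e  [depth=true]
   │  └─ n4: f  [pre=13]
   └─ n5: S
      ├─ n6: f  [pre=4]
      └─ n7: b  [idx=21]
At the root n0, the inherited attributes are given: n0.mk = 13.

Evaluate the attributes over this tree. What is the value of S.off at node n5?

1. n0.mk = 13  [given at root]
2. n1.mk = -2  [-2]
3. n3.depth = true  [terminal]
4. n4.pre = 13  [terminal]
5. n2.key = 27  [f.pre * -2 + 53]
6. n2.depth = true  [true]
7. n2.val = 28  [28]
8. n5.mk = 15  [(if B.depth then B.key else S₀.mk) - 12]
9. n6.pre = 4  [terminal]
10. n7.idx = 21  [terminal]
11. n5.ok = true  [S.mk > 14]
12. n5.off = -9  [S.mk * -1 + 6]
13. n5.pre = false  [b.idx > 21]
14. n1.ok = true  [B.key > 26]
15. n1.off = 9  [S₀.mk + B.key - 16]
16. n1.pre = true  [S₁.ok or S₁.pre]
17. n0.ok = true  [S₁.pre == true]
18. n0.off = 0  [S₁.off - 9]
19. n0.pre = false  [not S₁.ok]

-9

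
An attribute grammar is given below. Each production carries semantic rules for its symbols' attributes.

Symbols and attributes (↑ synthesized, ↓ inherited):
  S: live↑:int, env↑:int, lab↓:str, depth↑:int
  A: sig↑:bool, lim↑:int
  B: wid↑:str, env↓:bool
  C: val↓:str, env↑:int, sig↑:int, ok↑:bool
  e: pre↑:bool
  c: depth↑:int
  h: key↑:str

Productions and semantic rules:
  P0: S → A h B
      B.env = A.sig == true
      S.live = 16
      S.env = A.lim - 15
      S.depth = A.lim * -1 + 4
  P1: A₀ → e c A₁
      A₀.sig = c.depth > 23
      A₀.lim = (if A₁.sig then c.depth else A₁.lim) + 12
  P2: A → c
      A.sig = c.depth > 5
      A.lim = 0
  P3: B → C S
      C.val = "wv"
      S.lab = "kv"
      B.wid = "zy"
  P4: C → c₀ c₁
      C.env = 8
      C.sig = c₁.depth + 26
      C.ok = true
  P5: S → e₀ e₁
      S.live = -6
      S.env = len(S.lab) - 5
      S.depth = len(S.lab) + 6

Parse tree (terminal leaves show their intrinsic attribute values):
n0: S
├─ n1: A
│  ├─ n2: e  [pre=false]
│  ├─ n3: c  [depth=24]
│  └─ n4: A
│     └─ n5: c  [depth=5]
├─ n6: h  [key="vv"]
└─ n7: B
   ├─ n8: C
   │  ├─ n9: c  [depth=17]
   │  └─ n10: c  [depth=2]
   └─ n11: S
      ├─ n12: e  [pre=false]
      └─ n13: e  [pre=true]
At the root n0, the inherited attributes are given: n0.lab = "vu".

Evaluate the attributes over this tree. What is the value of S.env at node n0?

-3

1. n0.lab = "vu"  [given at root]
2. n2.pre = false  [terminal]
3. n3.depth = 24  [terminal]
4. n5.depth = 5  [terminal]
5. n4.sig = false  [c.depth > 5]
6. n4.lim = 0  [0]
7. n1.sig = true  [c.depth > 23]
8. n1.lim = 12  [(if A₁.sig then c.depth else A₁.lim) + 12]
9. n6.key = "vv"  [terminal]
10. n7.env = true  [A.sig == true]
11. n8.val = "wv"  ["wv"]
12. n9.depth = 17  [terminal]
13. n10.depth = 2  [terminal]
14. n8.env = 8  [8]
15. n8.sig = 28  [c₁.depth + 26]
16. n8.ok = true  [true]
17. n11.lab = "kv"  ["kv"]
18. n12.pre = false  [terminal]
19. n13.pre = true  [terminal]
20. n11.live = -6  [-6]
21. n11.env = -3  [len(S.lab) - 5]
22. n11.depth = 8  [len(S.lab) + 6]
23. n7.wid = "zy"  ["zy"]
24. n0.live = 16  [16]
25. n0.env = -3  [A.lim - 15]
26. n0.depth = -8  [A.lim * -1 + 4]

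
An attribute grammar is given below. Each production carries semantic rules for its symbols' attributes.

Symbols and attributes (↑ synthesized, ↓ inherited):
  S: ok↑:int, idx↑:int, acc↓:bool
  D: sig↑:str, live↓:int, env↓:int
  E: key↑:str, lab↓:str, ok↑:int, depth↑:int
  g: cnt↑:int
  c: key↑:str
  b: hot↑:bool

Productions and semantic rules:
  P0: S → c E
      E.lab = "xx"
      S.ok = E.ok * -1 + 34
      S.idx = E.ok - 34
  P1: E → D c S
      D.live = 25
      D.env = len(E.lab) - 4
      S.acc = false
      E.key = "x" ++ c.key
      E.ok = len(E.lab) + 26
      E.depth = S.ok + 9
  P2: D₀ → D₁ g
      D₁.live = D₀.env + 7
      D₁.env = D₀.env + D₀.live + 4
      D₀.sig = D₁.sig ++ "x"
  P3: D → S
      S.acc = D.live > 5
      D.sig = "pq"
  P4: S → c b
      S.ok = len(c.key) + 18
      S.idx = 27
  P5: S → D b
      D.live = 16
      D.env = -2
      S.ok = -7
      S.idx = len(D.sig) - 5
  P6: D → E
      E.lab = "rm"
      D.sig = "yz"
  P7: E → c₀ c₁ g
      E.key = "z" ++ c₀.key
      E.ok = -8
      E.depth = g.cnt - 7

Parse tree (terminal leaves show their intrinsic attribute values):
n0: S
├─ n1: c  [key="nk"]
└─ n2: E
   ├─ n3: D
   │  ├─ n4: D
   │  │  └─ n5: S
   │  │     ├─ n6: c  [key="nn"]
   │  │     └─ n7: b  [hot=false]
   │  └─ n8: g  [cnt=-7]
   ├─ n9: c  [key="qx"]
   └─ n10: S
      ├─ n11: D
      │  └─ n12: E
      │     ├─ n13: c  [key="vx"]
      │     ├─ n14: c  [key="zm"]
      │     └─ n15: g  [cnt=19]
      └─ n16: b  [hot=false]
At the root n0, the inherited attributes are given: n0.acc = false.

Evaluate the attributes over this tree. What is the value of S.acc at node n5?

false

1. n0.acc = false  [given at root]
2. n1.key = "nk"  [terminal]
3. n2.lab = "xx"  ["xx"]
4. n3.live = 25  [25]
5. n3.env = -2  [len(E.lab) - 4]
6. n4.live = 5  [D₀.env + 7]
7. n4.env = 27  [D₀.env + D₀.live + 4]
8. n5.acc = false  [D.live > 5]
9. n6.key = "nn"  [terminal]
10. n7.hot = false  [terminal]
11. n5.ok = 20  [len(c.key) + 18]
12. n5.idx = 27  [27]
13. n4.sig = "pq"  ["pq"]
14. n8.cnt = -7  [terminal]
15. n3.sig = "pqx"  [D₁.sig ++ "x"]
16. n9.key = "qx"  [terminal]
17. n10.acc = false  [false]
18. n11.live = 16  [16]
19. n11.env = -2  [-2]
20. n12.lab = "rm"  ["rm"]
21. n13.key = "vx"  [terminal]
22. n14.key = "zm"  [terminal]
23. n15.cnt = 19  [terminal]
24. n12.key = "zvx"  ["z" ++ c₀.key]
25. n12.ok = -8  [-8]
26. n12.depth = 12  [g.cnt - 7]
27. n11.sig = "yz"  ["yz"]
28. n16.hot = false  [terminal]
29. n10.ok = -7  [-7]
30. n10.idx = -3  [len(D.sig) - 5]
31. n2.key = "xqx"  ["x" ++ c.key]
32. n2.ok = 28  [len(E.lab) + 26]
33. n2.depth = 2  [S.ok + 9]
34. n0.ok = 6  [E.ok * -1 + 34]
35. n0.idx = -6  [E.ok - 34]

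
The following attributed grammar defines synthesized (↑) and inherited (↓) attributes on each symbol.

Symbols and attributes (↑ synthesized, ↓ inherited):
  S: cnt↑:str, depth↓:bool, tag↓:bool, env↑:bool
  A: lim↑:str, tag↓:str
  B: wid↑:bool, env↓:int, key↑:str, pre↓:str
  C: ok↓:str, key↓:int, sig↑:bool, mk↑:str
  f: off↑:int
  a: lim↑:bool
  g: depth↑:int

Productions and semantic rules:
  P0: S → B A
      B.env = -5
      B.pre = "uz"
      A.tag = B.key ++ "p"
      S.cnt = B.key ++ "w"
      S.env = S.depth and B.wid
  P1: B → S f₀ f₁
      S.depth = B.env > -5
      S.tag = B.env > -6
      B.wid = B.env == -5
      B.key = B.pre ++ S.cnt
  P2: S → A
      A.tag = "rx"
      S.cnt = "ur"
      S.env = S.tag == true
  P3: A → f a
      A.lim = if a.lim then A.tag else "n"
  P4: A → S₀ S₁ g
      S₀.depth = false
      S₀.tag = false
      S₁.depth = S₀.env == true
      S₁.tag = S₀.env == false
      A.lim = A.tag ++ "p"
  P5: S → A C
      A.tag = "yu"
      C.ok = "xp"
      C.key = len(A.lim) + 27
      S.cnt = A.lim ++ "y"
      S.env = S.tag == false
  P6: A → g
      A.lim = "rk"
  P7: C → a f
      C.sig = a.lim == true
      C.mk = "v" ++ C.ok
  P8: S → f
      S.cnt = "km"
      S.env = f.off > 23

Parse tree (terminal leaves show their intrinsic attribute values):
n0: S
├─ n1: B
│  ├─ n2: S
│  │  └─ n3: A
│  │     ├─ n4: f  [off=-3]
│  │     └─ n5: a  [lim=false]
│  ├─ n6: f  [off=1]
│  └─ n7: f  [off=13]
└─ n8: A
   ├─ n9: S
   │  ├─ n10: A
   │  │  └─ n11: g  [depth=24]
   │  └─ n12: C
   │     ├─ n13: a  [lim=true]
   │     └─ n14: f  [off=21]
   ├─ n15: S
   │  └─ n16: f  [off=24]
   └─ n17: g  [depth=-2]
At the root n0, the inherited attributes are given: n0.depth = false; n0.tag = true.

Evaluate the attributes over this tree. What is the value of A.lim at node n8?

1. n0.depth = false  [given at root]
2. n0.tag = true  [given at root]
3. n1.env = -5  [-5]
4. n1.pre = "uz"  ["uz"]
5. n2.depth = false  [B.env > -5]
6. n2.tag = true  [B.env > -6]
7. n3.tag = "rx"  ["rx"]
8. n4.off = -3  [terminal]
9. n5.lim = false  [terminal]
10. n3.lim = "n"  [if a.lim then A.tag else "n"]
11. n2.cnt = "ur"  ["ur"]
12. n2.env = true  [S.tag == true]
13. n6.off = 1  [terminal]
14. n7.off = 13  [terminal]
15. n1.wid = true  [B.env == -5]
16. n1.key = "uzur"  [B.pre ++ S.cnt]
17. n8.tag = "uzurp"  [B.key ++ "p"]
18. n9.depth = false  [false]
19. n9.tag = false  [false]
20. n10.tag = "yu"  ["yu"]
21. n11.depth = 24  [terminal]
22. n10.lim = "rk"  ["rk"]
23. n12.ok = "xp"  ["xp"]
24. n12.key = 29  [len(A.lim) + 27]
25. n13.lim = true  [terminal]
26. n14.off = 21  [terminal]
27. n12.sig = true  [a.lim == true]
28. n12.mk = "vxp"  ["v" ++ C.ok]
29. n9.cnt = "rky"  [A.lim ++ "y"]
30. n9.env = true  [S.tag == false]
31. n15.depth = true  [S₀.env == true]
32. n15.tag = false  [S₀.env == false]
33. n16.off = 24  [terminal]
34. n15.cnt = "km"  ["km"]
35. n15.env = true  [f.off > 23]
36. n17.depth = -2  [terminal]
37. n8.lim = "uzurpp"  [A.tag ++ "p"]
38. n0.cnt = "uzurw"  [B.key ++ "w"]
39. n0.env = false  [S.depth and B.wid]

"uzurpp"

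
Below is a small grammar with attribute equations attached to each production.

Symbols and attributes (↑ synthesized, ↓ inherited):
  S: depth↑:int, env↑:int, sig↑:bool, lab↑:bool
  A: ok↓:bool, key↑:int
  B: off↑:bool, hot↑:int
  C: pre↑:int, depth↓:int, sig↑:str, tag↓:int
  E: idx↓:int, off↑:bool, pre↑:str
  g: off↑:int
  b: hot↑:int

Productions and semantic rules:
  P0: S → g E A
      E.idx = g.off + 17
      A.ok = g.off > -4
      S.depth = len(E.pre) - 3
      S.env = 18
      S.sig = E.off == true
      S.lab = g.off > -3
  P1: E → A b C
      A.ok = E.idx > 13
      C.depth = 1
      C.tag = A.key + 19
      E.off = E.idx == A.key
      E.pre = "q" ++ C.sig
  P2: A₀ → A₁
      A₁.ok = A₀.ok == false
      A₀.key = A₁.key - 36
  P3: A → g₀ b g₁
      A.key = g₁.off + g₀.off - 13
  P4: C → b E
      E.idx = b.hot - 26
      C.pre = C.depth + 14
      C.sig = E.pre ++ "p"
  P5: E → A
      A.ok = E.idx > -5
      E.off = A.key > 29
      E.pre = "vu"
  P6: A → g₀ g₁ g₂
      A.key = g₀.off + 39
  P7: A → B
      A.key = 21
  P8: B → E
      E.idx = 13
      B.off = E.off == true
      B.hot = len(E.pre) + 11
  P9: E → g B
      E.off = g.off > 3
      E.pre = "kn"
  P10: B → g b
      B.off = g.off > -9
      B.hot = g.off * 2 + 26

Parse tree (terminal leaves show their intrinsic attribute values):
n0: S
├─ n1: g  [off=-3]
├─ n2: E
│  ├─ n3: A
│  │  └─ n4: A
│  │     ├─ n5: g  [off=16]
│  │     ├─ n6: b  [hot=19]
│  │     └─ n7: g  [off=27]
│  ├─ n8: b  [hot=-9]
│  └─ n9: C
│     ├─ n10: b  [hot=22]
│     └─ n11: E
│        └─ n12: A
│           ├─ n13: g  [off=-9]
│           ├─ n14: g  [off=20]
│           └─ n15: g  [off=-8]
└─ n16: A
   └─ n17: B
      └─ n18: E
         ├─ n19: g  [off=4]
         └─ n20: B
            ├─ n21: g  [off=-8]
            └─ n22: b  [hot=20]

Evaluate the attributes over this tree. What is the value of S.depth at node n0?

1. n1.off = -3  [terminal]
2. n2.idx = 14  [g.off + 17]
3. n3.ok = true  [E.idx > 13]
4. n4.ok = false  [A₀.ok == false]
5. n5.off = 16  [terminal]
6. n6.hot = 19  [terminal]
7. n7.off = 27  [terminal]
8. n4.key = 30  [g₁.off + g₀.off - 13]
9. n3.key = -6  [A₁.key - 36]
10. n8.hot = -9  [terminal]
11. n9.depth = 1  [1]
12. n9.tag = 13  [A.key + 19]
13. n10.hot = 22  [terminal]
14. n11.idx = -4  [b.hot - 26]
15. n12.ok = true  [E.idx > -5]
16. n13.off = -9  [terminal]
17. n14.off = 20  [terminal]
18. n15.off = -8  [terminal]
19. n12.key = 30  [g₀.off + 39]
20. n11.off = true  [A.key > 29]
21. n11.pre = "vu"  ["vu"]
22. n9.pre = 15  [C.depth + 14]
23. n9.sig = "vup"  [E.pre ++ "p"]
24. n2.off = false  [E.idx == A.key]
25. n2.pre = "qvup"  ["q" ++ C.sig]
26. n16.ok = true  [g.off > -4]
27. n18.idx = 13  [13]
28. n19.off = 4  [terminal]
29. n21.off = -8  [terminal]
30. n22.hot = 20  [terminal]
31. n20.off = true  [g.off > -9]
32. n20.hot = 10  [g.off * 2 + 26]
33. n18.off = true  [g.off > 3]
34. n18.pre = "kn"  ["kn"]
35. n17.off = true  [E.off == true]
36. n17.hot = 13  [len(E.pre) + 11]
37. n16.key = 21  [21]
38. n0.depth = 1  [len(E.pre) - 3]
39. n0.env = 18  [18]
40. n0.sig = false  [E.off == true]
41. n0.lab = false  [g.off > -3]

1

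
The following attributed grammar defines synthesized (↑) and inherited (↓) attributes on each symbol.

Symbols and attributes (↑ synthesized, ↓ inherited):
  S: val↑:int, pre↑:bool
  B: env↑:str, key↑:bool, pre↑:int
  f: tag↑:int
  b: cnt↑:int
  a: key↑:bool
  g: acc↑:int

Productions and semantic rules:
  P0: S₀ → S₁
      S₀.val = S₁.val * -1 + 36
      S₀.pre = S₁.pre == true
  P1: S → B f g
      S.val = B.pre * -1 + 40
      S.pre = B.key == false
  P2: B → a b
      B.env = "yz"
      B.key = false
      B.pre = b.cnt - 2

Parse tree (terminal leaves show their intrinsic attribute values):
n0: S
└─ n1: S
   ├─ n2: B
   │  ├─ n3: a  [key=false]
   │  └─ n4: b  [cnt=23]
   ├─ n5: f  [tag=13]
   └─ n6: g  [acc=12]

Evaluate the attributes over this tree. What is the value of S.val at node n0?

17

1. n3.key = false  [terminal]
2. n4.cnt = 23  [terminal]
3. n2.env = "yz"  ["yz"]
4. n2.key = false  [false]
5. n2.pre = 21  [b.cnt - 2]
6. n5.tag = 13  [terminal]
7. n6.acc = 12  [terminal]
8. n1.val = 19  [B.pre * -1 + 40]
9. n1.pre = true  [B.key == false]
10. n0.val = 17  [S₁.val * -1 + 36]
11. n0.pre = true  [S₁.pre == true]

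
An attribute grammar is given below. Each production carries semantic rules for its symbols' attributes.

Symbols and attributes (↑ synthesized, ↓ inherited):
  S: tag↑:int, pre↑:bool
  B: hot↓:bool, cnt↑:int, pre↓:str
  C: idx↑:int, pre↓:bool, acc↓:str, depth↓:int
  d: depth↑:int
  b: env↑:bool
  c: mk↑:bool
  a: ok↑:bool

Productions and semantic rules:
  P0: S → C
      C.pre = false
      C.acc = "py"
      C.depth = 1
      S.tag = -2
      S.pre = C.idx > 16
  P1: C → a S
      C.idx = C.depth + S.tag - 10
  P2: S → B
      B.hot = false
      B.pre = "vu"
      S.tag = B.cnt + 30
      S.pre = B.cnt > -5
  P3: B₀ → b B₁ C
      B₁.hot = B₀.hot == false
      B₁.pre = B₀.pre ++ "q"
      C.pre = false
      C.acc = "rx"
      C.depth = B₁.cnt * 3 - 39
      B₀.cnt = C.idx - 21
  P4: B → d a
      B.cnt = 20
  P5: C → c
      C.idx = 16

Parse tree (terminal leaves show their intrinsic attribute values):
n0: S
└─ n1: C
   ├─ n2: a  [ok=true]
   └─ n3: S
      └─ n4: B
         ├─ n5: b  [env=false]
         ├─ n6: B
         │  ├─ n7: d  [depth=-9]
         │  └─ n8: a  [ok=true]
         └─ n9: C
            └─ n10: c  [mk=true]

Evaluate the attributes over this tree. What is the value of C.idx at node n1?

1. n1.pre = false  [false]
2. n1.acc = "py"  ["py"]
3. n1.depth = 1  [1]
4. n2.ok = true  [terminal]
5. n4.hot = false  [false]
6. n4.pre = "vu"  ["vu"]
7. n5.env = false  [terminal]
8. n6.hot = true  [B₀.hot == false]
9. n6.pre = "vuq"  [B₀.pre ++ "q"]
10. n7.depth = -9  [terminal]
11. n8.ok = true  [terminal]
12. n6.cnt = 20  [20]
13. n9.pre = false  [false]
14. n9.acc = "rx"  ["rx"]
15. n9.depth = 21  [B₁.cnt * 3 - 39]
16. n10.mk = true  [terminal]
17. n9.idx = 16  [16]
18. n4.cnt = -5  [C.idx - 21]
19. n3.tag = 25  [B.cnt + 30]
20. n3.pre = false  [B.cnt > -5]
21. n1.idx = 16  [C.depth + S.tag - 10]
22. n0.tag = -2  [-2]
23. n0.pre = false  [C.idx > 16]

16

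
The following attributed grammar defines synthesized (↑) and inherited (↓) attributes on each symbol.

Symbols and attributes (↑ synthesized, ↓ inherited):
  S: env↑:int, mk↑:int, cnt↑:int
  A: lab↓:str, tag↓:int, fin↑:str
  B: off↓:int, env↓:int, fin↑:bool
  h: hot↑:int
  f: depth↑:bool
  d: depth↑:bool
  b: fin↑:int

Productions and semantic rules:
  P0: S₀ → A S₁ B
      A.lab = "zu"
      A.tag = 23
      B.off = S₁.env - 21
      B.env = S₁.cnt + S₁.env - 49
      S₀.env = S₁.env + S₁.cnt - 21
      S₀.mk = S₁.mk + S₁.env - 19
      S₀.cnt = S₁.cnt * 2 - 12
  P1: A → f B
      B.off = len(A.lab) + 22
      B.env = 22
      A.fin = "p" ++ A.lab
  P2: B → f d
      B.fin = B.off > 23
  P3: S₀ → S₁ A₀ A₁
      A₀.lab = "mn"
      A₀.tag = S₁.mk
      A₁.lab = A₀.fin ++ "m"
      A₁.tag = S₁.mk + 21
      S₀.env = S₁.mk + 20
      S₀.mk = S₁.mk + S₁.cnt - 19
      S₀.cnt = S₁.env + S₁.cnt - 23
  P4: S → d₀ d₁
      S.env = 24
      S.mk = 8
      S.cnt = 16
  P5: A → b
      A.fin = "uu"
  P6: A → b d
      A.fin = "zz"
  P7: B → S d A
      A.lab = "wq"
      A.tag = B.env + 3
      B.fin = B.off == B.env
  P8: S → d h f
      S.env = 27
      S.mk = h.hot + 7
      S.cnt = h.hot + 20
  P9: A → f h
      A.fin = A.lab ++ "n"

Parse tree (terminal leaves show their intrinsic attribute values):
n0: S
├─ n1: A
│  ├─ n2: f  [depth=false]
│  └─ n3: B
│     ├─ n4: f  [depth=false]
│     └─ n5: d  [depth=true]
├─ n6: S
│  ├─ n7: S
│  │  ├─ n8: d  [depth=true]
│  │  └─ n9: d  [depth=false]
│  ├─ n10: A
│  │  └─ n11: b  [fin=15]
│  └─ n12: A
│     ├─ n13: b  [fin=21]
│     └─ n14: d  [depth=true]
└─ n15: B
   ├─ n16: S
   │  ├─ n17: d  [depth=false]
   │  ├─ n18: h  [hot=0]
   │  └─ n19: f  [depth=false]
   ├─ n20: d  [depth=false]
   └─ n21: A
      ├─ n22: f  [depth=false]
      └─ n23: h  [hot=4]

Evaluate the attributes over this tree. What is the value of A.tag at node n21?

-1

1. n1.lab = "zu"  ["zu"]
2. n1.tag = 23  [23]
3. n2.depth = false  [terminal]
4. n3.off = 24  [len(A.lab) + 22]
5. n3.env = 22  [22]
6. n4.depth = false  [terminal]
7. n5.depth = true  [terminal]
8. n3.fin = true  [B.off > 23]
9. n1.fin = "pzu"  ["p" ++ A.lab]
10. n8.depth = true  [terminal]
11. n9.depth = false  [terminal]
12. n7.env = 24  [24]
13. n7.mk = 8  [8]
14. n7.cnt = 16  [16]
15. n10.lab = "mn"  ["mn"]
16. n10.tag = 8  [S₁.mk]
17. n11.fin = 15  [terminal]
18. n10.fin = "uu"  ["uu"]
19. n12.lab = "uum"  [A₀.fin ++ "m"]
20. n12.tag = 29  [S₁.mk + 21]
21. n13.fin = 21  [terminal]
22. n14.depth = true  [terminal]
23. n12.fin = "zz"  ["zz"]
24. n6.env = 28  [S₁.mk + 20]
25. n6.mk = 5  [S₁.mk + S₁.cnt - 19]
26. n6.cnt = 17  [S₁.env + S₁.cnt - 23]
27. n15.off = 7  [S₁.env - 21]
28. n15.env = -4  [S₁.cnt + S₁.env - 49]
29. n17.depth = false  [terminal]
30. n18.hot = 0  [terminal]
31. n19.depth = false  [terminal]
32. n16.env = 27  [27]
33. n16.mk = 7  [h.hot + 7]
34. n16.cnt = 20  [h.hot + 20]
35. n20.depth = false  [terminal]
36. n21.lab = "wq"  ["wq"]
37. n21.tag = -1  [B.env + 3]
38. n22.depth = false  [terminal]
39. n23.hot = 4  [terminal]
40. n21.fin = "wqn"  [A.lab ++ "n"]
41. n15.fin = false  [B.off == B.env]
42. n0.env = 24  [S₁.env + S₁.cnt - 21]
43. n0.mk = 14  [S₁.mk + S₁.env - 19]
44. n0.cnt = 22  [S₁.cnt * 2 - 12]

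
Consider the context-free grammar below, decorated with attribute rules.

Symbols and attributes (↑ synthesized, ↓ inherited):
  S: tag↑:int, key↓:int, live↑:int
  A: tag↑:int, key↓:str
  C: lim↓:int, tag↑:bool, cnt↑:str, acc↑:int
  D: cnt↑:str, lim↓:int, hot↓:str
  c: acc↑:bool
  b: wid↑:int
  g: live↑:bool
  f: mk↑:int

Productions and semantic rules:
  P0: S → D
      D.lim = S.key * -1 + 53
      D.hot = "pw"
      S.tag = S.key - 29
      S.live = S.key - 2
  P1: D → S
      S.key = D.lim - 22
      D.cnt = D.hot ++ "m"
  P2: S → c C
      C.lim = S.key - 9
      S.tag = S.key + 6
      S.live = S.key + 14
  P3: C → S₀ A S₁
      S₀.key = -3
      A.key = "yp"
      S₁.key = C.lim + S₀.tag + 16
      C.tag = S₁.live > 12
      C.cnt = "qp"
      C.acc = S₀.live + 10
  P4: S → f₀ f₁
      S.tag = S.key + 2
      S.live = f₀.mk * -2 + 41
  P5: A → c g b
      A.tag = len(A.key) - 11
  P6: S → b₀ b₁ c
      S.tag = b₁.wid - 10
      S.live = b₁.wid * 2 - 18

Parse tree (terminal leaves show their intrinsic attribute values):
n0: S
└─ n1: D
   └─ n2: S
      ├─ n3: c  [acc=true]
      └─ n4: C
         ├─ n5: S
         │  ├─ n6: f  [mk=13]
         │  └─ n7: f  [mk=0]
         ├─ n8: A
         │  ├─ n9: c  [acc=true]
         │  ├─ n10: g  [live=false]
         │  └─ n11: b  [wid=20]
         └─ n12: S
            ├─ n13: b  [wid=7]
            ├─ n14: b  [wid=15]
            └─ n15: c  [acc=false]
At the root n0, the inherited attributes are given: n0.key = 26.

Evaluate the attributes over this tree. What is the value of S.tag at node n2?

1. n0.key = 26  [given at root]
2. n1.lim = 27  [S.key * -1 + 53]
3. n1.hot = "pw"  ["pw"]
4. n2.key = 5  [D.lim - 22]
5. n3.acc = true  [terminal]
6. n4.lim = -4  [S.key - 9]
7. n5.key = -3  [-3]
8. n6.mk = 13  [terminal]
9. n7.mk = 0  [terminal]
10. n5.tag = -1  [S.key + 2]
11. n5.live = 15  [f₀.mk * -2 + 41]
12. n8.key = "yp"  ["yp"]
13. n9.acc = true  [terminal]
14. n10.live = false  [terminal]
15. n11.wid = 20  [terminal]
16. n8.tag = -9  [len(A.key) - 11]
17. n12.key = 11  [C.lim + S₀.tag + 16]
18. n13.wid = 7  [terminal]
19. n14.wid = 15  [terminal]
20. n15.acc = false  [terminal]
21. n12.tag = 5  [b₁.wid - 10]
22. n12.live = 12  [b₁.wid * 2 - 18]
23. n4.tag = false  [S₁.live > 12]
24. n4.cnt = "qp"  ["qp"]
25. n4.acc = 25  [S₀.live + 10]
26. n2.tag = 11  [S.key + 6]
27. n2.live = 19  [S.key + 14]
28. n1.cnt = "pwm"  [D.hot ++ "m"]
29. n0.tag = -3  [S.key - 29]
30. n0.live = 24  [S.key - 2]

11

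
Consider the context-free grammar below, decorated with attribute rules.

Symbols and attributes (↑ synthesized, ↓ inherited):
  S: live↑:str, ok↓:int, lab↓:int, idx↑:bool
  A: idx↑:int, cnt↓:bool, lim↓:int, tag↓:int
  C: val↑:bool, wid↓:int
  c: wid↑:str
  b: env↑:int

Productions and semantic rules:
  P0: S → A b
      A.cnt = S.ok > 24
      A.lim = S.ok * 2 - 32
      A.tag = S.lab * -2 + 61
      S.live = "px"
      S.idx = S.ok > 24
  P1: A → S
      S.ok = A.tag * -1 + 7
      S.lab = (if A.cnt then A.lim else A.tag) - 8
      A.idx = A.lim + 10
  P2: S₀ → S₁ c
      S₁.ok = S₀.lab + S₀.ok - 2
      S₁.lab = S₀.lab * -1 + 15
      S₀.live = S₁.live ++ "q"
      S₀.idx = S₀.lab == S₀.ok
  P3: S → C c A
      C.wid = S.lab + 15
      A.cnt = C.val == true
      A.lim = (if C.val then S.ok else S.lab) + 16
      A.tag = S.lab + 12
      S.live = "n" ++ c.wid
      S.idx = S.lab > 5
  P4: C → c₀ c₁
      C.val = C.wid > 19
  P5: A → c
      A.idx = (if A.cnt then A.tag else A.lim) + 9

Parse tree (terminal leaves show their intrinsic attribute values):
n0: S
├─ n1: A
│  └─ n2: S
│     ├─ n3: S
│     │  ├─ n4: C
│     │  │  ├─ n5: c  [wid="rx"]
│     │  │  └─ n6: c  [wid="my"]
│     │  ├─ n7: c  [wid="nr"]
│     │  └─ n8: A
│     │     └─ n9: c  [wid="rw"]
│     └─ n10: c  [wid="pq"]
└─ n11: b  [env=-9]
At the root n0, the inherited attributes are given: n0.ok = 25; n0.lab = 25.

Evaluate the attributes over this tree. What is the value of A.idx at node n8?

1. n0.ok = 25  [given at root]
2. n0.lab = 25  [given at root]
3. n1.cnt = true  [S.ok > 24]
4. n1.lim = 18  [S.ok * 2 - 32]
5. n1.tag = 11  [S.lab * -2 + 61]
6. n2.ok = -4  [A.tag * -1 + 7]
7. n2.lab = 10  [(if A.cnt then A.lim else A.tag) - 8]
8. n3.ok = 4  [S₀.lab + S₀.ok - 2]
9. n3.lab = 5  [S₀.lab * -1 + 15]
10. n4.wid = 20  [S.lab + 15]
11. n5.wid = "rx"  [terminal]
12. n6.wid = "my"  [terminal]
13. n4.val = true  [C.wid > 19]
14. n7.wid = "nr"  [terminal]
15. n8.cnt = true  [C.val == true]
16. n8.lim = 20  [(if C.val then S.ok else S.lab) + 16]
17. n8.tag = 17  [S.lab + 12]
18. n9.wid = "rw"  [terminal]
19. n8.idx = 26  [(if A.cnt then A.tag else A.lim) + 9]
20. n3.live = "nnr"  ["n" ++ c.wid]
21. n3.idx = false  [S.lab > 5]
22. n10.wid = "pq"  [terminal]
23. n2.live = "nnrq"  [S₁.live ++ "q"]
24. n2.idx = false  [S₀.lab == S₀.ok]
25. n1.idx = 28  [A.lim + 10]
26. n11.env = -9  [terminal]
27. n0.live = "px"  ["px"]
28. n0.idx = true  [S.ok > 24]

26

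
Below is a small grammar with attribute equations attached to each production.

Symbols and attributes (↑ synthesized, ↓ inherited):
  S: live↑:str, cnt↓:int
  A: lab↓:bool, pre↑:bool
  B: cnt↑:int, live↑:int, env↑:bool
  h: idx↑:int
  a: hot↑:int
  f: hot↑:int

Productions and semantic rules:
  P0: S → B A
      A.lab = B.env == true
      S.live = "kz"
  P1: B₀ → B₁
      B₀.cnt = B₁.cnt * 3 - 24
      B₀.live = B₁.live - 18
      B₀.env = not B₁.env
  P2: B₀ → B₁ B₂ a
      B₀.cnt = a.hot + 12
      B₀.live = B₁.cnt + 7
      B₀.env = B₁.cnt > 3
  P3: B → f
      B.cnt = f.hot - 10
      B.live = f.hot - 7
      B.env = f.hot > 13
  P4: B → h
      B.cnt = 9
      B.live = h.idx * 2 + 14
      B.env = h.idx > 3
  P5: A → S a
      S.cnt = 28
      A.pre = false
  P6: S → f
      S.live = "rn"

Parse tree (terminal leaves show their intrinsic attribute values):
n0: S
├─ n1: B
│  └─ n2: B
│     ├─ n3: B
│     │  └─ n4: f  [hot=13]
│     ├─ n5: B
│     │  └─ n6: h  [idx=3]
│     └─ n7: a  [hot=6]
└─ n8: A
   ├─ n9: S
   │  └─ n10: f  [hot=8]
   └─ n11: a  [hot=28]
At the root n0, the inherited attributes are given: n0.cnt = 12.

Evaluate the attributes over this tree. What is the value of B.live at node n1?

1. n0.cnt = 12  [given at root]
2. n4.hot = 13  [terminal]
3. n3.cnt = 3  [f.hot - 10]
4. n3.live = 6  [f.hot - 7]
5. n3.env = false  [f.hot > 13]
6. n6.idx = 3  [terminal]
7. n5.cnt = 9  [9]
8. n5.live = 20  [h.idx * 2 + 14]
9. n5.env = false  [h.idx > 3]
10. n7.hot = 6  [terminal]
11. n2.cnt = 18  [a.hot + 12]
12. n2.live = 10  [B₁.cnt + 7]
13. n2.env = false  [B₁.cnt > 3]
14. n1.cnt = 30  [B₁.cnt * 3 - 24]
15. n1.live = -8  [B₁.live - 18]
16. n1.env = true  [not B₁.env]
17. n8.lab = true  [B.env == true]
18. n9.cnt = 28  [28]
19. n10.hot = 8  [terminal]
20. n9.live = "rn"  ["rn"]
21. n11.hot = 28  [terminal]
22. n8.pre = false  [false]
23. n0.live = "kz"  ["kz"]

-8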